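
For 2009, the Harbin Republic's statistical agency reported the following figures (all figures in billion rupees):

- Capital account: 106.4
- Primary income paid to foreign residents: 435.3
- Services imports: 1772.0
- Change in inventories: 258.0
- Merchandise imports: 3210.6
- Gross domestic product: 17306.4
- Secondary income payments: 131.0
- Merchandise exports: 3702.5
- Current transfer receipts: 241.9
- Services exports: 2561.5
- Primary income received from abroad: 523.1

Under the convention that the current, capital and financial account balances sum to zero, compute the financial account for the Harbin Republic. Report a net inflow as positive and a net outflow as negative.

Goods balance = 3702.5 - 3210.6 = 491.9
Services balance = 2561.5 - 1772.0 = 789.5
Trade balance (goods + services) = 491.9 + 789.5 = 1281.4
Net primary income = 523.1 - 435.3 = 87.8
Net secondary income = 241.9 - 131.0 = 110.9
Current account = 1281.4 + 87.8 + 110.9 = 1480.1
Financial account = -(1480.1 + 106.4) = -1586.5

-1586.5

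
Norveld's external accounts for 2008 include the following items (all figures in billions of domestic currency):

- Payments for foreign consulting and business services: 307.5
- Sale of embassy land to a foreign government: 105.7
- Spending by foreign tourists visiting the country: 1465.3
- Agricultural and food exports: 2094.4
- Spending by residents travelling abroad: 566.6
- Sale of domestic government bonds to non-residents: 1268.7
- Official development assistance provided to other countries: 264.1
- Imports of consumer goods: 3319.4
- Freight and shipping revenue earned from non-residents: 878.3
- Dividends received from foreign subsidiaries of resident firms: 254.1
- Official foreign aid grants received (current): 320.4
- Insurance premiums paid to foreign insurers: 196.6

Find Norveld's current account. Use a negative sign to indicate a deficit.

Goods: 2094.4 - 3319.4 = -1225.0
Services: -196.6 - 307.5 + 1465.3 - 566.6 + 878.3 = 1272.9
Primary income: 254.1
Secondary income: -264.1 + 320.4 = 56.3
Current account = (-1225.0) + 1272.9 + 254.1 + 56.3 = 358.3
(Excluded from the current account — capital account: sale of embassy land to a foreign government 105.7; financial account: sale of domestic government bonds to non-residents 1268.7.)

358.3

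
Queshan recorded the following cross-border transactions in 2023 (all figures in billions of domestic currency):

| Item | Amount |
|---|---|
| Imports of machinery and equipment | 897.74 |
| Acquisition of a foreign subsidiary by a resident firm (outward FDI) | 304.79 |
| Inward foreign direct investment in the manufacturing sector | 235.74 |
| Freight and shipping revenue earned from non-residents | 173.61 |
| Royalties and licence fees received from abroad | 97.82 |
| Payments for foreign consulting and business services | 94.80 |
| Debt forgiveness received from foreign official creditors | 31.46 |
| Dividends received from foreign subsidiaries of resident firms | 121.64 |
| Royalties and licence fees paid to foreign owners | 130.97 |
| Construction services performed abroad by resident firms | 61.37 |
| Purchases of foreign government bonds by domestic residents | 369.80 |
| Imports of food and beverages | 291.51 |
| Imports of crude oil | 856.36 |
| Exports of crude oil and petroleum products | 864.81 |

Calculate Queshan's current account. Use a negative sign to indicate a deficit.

Goods: -897.74 - 291.51 - 856.36 + 864.81 = -1180.80
Services: 61.37 + 97.82 - 94.80 - 130.97 + 173.61 = 107.03
Primary income: 121.64
Current account = (-1180.80) + 107.03 + 121.64 = -952.13
(Excluded from the current account — financial account: acquisition of a foreign subsidiary by a resident firm (outward FDI) 304.79, inward foreign direct investment in the manufacturing sector 235.74, purchases of foreign government bonds by domestic residents 369.80; capital account: debt forgiveness received from foreign official creditors 31.46.)

-952.13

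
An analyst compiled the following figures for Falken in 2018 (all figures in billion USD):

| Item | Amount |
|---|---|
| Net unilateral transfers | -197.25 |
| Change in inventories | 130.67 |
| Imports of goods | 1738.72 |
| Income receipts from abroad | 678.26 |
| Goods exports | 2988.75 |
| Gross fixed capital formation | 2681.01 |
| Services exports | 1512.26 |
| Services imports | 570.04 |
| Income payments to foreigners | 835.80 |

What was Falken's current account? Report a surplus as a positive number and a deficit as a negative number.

Goods balance = 2988.75 - 1738.72 = 1250.03
Services balance = 1512.26 - 570.04 = 942.22
Trade balance (goods + services) = 1250.03 + 942.22 = 2192.25
Net primary income = 678.26 - 835.80 = -157.54
Net secondary income = -197.25
Current account = 2192.25 + (-157.54) + (-197.25) = 1837.46

1837.46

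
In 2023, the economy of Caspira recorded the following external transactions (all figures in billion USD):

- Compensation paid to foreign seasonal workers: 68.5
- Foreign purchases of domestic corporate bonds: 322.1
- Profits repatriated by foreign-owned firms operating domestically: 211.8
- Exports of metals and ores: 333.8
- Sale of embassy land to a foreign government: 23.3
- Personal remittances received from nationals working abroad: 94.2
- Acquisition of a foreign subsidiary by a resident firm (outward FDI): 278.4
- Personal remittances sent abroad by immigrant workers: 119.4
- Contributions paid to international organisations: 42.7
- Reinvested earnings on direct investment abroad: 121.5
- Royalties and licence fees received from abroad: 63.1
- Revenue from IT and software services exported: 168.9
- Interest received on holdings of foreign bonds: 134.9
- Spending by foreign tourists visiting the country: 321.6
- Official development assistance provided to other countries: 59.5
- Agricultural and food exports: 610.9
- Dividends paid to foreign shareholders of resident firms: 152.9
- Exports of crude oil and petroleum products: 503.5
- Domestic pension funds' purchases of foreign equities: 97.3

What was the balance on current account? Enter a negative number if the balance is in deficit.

Goods: 503.5 + 333.8 + 610.9 = 1448.2
Services: 168.9 + 321.6 + 63.1 = 553.6
Primary income: 121.5 - 152.9 - 68.5 - 211.8 + 134.9 = -176.8
Secondary income: 94.2 - 59.5 - 119.4 - 42.7 = -127.4
Current account = 1448.2 + 553.6 + (-176.8) + (-127.4) = 1697.6
(Excluded from the current account — financial account: foreign purchases of domestic corporate bonds 322.1, acquisition of a foreign subsidiary by a resident firm (outward FDI) 278.4, domestic pension funds' purchases of foreign equities 97.3; capital account: sale of embassy land to a foreign government 23.3.)

1697.6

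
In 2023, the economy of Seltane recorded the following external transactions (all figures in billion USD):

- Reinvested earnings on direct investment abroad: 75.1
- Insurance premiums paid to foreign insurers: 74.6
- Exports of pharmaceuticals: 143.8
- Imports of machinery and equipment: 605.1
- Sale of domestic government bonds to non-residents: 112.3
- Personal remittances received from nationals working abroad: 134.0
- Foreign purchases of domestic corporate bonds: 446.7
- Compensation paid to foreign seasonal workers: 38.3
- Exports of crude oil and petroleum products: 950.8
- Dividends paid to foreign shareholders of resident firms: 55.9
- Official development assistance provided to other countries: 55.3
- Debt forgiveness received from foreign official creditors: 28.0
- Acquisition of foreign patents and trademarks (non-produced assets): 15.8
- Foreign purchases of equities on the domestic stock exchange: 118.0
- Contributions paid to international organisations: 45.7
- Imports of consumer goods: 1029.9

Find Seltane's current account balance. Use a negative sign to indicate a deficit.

Goods: -1029.9 - 605.1 + 143.8 + 950.8 = -540.4
Services: -74.6
Primary income: -55.9 + 75.1 - 38.3 = -19.1
Secondary income: -45.7 - 55.3 + 134.0 = 33.0
Current account = (-540.4) + (-74.6) + (-19.1) + 33.0 = -601.1
(Excluded from the current account — financial account: sale of domestic government bonds to non-residents 112.3, foreign purchases of domestic corporate bonds 446.7, foreign purchases of equities on the domestic stock exchange 118.0; capital account: debt forgiveness received from foreign official creditors 28.0, acquisition of foreign patents and trademarks (non-produced assets) 15.8.)

-601.1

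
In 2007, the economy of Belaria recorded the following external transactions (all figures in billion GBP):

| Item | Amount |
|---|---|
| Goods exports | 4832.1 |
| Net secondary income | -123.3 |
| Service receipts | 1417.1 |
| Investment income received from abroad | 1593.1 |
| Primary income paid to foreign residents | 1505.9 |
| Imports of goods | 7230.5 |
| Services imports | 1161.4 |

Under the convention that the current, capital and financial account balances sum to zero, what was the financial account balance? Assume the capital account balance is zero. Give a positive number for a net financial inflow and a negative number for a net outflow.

Goods balance = 4832.1 - 7230.5 = -2398.4
Services balance = 1417.1 - 1161.4 = 255.7
Trade balance (goods + services) = -2398.4 + 255.7 = -2142.7
Net primary income = 1593.1 - 1505.9 = 87.2
Net secondary income = -123.3
Current account = -2142.7 + 87.2 + (-123.3) = -2178.8
Financial account = -(-2178.8) = 2178.8

2178.8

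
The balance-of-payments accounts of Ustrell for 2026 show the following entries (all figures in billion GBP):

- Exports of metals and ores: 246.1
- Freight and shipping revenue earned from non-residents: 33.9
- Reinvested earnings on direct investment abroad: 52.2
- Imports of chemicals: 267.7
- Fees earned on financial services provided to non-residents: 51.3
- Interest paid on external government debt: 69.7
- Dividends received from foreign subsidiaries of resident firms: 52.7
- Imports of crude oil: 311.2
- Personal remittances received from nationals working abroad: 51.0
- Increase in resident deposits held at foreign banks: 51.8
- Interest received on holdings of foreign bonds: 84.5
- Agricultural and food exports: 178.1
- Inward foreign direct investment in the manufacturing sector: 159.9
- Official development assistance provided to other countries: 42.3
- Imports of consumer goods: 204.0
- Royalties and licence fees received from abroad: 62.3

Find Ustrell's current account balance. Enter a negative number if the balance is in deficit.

Goods: -311.2 - 204.0 + 178.1 + 246.1 - 267.7 = -358.7
Services: 33.9 + 62.3 + 51.3 = 147.5
Primary income: 52.2 + 84.5 + 52.7 - 69.7 = 119.7
Secondary income: 51.0 - 42.3 = 8.7
Current account = (-358.7) + 147.5 + 119.7 + 8.7 = -82.8
(Excluded from the current account — financial account: increase in resident deposits held at foreign banks 51.8, inward foreign direct investment in the manufacturing sector 159.9.)

-82.8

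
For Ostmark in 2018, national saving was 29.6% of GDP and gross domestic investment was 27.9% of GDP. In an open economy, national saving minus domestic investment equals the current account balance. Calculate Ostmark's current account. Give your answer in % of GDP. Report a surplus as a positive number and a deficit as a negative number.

1.7

CA = S - I = 29.6 - 27.9 = 1.7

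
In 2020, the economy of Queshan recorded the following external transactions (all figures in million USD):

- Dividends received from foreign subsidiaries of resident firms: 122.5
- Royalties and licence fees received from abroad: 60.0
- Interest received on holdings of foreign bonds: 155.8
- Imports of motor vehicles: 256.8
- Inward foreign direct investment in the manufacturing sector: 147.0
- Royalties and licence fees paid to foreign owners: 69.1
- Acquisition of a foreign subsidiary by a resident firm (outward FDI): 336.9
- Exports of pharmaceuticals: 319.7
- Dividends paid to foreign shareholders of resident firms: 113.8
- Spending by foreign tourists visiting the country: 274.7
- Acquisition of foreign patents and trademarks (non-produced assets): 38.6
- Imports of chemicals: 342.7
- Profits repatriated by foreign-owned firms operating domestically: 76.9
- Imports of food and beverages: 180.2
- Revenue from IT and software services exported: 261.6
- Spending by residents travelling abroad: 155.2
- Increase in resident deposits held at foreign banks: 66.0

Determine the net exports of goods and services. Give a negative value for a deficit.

Goods: -256.8 - 342.7 - 180.2 + 319.7 = -460.0
Services: 274.7 + 60.0 - 69.1 - 155.2 + 261.6 = 372.0
Trade balance = -460.0 + 372.0 = -88.0
(Excluded from the trade balance — primary income: dividends received from foreign subsidiaries of resident firms 122.5, interest received on holdings of foreign bonds 155.8, dividends paid to foreign shareholders of resident firms 113.8, profits repatriated by foreign-owned firms operating domestically 76.9; financial account: inward foreign direct investment in the manufacturing sector 147.0, acquisition of a foreign subsidiary by a resident firm (outward FDI) 336.9, increase in resident deposits held at foreign banks 66.0; capital account: acquisition of foreign patents and trademarks (non-produced assets) 38.6.)

-88.0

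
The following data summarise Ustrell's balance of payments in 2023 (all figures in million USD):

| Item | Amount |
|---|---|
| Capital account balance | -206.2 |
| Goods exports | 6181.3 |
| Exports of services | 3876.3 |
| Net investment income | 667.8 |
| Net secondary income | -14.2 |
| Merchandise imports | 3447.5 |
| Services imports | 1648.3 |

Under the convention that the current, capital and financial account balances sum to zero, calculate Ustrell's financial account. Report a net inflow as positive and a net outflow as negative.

-5409.2

Goods balance = 6181.3 - 3447.5 = 2733.8
Services balance = 3876.3 - 1648.3 = 2228.0
Trade balance (goods + services) = 2733.8 + 2228.0 = 4961.8
Net primary income = 667.8
Net secondary income = -14.2
Current account = 4961.8 + 667.8 + (-14.2) = 5615.4
Financial account = -(5615.4 + (-206.2)) = -5409.2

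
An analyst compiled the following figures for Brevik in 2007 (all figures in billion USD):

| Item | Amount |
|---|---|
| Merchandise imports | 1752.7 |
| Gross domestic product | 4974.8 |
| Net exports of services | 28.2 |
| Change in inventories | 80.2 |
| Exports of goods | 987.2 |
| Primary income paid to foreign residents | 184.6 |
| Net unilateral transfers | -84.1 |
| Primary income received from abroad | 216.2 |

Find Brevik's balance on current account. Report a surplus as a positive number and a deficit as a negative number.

Goods balance = 987.2 - 1752.7 = -765.5
Services balance = 28.2
Trade balance (goods + services) = -765.5 + 28.2 = -737.3
Net primary income = 216.2 - 184.6 = 31.6
Net secondary income = -84.1
Current account = -737.3 + 31.6 + (-84.1) = -789.8

-789.8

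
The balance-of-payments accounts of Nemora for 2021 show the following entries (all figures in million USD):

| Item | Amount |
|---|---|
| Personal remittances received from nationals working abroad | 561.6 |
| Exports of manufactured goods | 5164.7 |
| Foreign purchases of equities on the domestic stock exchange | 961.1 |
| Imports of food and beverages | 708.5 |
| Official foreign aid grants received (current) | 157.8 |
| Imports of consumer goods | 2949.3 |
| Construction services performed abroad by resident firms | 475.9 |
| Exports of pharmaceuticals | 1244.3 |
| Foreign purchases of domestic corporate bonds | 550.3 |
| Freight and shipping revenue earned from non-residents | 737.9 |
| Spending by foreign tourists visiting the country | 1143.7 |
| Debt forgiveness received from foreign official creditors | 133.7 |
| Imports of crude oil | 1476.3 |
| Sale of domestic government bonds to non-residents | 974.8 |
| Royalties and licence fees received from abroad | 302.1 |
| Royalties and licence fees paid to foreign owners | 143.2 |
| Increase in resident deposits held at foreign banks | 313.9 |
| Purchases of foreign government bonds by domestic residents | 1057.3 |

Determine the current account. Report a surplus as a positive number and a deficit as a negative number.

4510.7

Goods: 1244.3 + 5164.7 - 2949.3 - 1476.3 - 708.5 = 1274.9
Services: 1143.7 + 737.9 - 143.2 + 302.1 + 475.9 = 2516.4
Secondary income: 157.8 + 561.6 = 719.4
Current account = 1274.9 + 2516.4 + 719.4 = 4510.7
(Excluded from the current account — financial account: foreign purchases of equities on the domestic stock exchange 961.1, foreign purchases of domestic corporate bonds 550.3, sale of domestic government bonds to non-residents 974.8, increase in resident deposits held at foreign banks 313.9, purchases of foreign government bonds by domestic residents 1057.3; capital account: debt forgiveness received from foreign official creditors 133.7.)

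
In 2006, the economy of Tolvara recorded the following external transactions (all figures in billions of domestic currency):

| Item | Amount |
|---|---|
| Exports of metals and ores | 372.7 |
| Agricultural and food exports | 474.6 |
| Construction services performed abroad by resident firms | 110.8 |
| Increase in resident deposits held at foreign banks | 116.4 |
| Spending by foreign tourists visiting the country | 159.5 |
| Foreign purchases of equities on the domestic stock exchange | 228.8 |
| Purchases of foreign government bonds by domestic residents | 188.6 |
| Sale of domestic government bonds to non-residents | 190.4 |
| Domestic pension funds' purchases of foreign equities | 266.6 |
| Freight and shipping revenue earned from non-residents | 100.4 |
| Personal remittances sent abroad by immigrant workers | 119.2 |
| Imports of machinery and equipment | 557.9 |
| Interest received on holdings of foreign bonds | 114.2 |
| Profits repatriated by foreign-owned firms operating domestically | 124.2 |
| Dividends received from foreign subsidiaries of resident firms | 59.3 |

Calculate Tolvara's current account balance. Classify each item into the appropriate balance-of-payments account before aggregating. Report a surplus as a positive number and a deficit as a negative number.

Goods: 474.6 - 557.9 + 372.7 = 289.4
Services: 100.4 + 110.8 + 159.5 = 370.7
Primary income: 59.3 - 124.2 + 114.2 = 49.3
Secondary income: -119.2
Current account = 289.4 + 370.7 + 49.3 + (-119.2) = 590.2
(Excluded from the current account — financial account: increase in resident deposits held at foreign banks 116.4, foreign purchases of equities on the domestic stock exchange 228.8, purchases of foreign government bonds by domestic residents 188.6, sale of domestic government bonds to non-residents 190.4, domestic pension funds' purchases of foreign equities 266.6.)

590.2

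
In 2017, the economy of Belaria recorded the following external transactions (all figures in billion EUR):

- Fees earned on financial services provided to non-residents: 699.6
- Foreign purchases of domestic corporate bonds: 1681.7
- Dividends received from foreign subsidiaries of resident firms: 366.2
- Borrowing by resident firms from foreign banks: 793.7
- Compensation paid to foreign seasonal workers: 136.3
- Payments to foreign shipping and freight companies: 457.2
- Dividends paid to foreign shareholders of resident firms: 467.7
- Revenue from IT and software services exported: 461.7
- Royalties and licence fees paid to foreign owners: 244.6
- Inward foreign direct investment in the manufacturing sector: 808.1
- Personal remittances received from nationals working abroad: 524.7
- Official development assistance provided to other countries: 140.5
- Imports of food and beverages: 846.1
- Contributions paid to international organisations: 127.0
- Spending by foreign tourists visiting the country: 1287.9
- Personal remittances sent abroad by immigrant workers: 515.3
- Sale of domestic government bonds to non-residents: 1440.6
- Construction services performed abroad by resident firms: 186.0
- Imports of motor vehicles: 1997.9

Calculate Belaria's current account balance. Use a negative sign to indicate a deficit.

Goods: -846.1 - 1997.9 = -2844.0
Services: 1287.9 + 461.7 + 186.0 - 244.6 - 457.2 + 699.6 = 1933.4
Primary income: -467.7 + 366.2 - 136.3 = -237.8
Secondary income: -127.0 - 140.5 + 524.7 - 515.3 = -258.1
Current account = (-2844.0) + 1933.4 + (-237.8) + (-258.1) = -1406.5
(Excluded from the current account — financial account: foreign purchases of domestic corporate bonds 1681.7, borrowing by resident firms from foreign banks 793.7, inward foreign direct investment in the manufacturing sector 808.1, sale of domestic government bonds to non-residents 1440.6.)

-1406.5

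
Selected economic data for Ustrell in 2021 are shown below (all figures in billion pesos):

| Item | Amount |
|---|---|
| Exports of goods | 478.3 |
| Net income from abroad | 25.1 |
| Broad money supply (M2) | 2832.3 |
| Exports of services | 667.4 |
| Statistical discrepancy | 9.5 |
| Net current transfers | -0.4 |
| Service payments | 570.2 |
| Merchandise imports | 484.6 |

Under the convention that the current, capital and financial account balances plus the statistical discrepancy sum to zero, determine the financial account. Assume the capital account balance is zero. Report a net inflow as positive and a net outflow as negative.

Goods balance = 478.3 - 484.6 = -6.3
Services balance = 667.4 - 570.2 = 97.2
Trade balance (goods + services) = -6.3 + 97.2 = 90.9
Net primary income = 25.1
Net secondary income = -0.4
Current account = 90.9 + 25.1 + (-0.4) = 115.6
Financial account = -(115.6 + 9.5) = -125.1

-125.1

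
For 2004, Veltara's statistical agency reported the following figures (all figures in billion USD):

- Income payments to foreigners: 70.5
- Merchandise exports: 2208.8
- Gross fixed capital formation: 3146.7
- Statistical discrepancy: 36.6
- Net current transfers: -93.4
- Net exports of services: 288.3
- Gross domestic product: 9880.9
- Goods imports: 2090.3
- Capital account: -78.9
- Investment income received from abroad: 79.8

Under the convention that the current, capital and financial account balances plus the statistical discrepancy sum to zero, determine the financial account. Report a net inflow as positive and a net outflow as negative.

Goods balance = 2208.8 - 2090.3 = 118.5
Services balance = 288.3
Trade balance (goods + services) = 118.5 + 288.3 = 406.8
Net primary income = 79.8 - 70.5 = 9.3
Net secondary income = -93.4
Current account = 406.8 + 9.3 + (-93.4) = 322.7
Financial account = -(322.7 + (-78.9) + 36.6) = -280.4

-280.4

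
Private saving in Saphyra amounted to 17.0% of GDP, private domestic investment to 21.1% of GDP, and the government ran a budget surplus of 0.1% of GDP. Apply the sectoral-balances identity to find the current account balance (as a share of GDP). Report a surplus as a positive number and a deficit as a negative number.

By the sectoral-balances identity, CA = (S_private - I) + (T - G).
Private balance = 17.0 - 21.1 = -4.1
Government balance (T - G) = 0.1
CA = -4.1 + 0.1 = -4.0

-4.0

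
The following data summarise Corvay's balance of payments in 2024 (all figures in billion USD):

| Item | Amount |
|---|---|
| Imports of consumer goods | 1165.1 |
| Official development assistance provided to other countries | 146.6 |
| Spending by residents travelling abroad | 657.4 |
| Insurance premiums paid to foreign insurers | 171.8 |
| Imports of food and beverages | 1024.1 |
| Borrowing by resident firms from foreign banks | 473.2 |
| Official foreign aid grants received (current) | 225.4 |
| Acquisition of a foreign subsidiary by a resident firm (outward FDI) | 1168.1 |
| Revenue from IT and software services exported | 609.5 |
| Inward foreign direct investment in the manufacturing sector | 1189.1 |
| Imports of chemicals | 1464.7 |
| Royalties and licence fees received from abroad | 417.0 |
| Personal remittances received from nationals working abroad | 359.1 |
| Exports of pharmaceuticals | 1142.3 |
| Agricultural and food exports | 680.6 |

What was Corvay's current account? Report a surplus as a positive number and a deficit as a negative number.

-1195.8

Goods: 680.6 - 1165.1 - 1024.1 + 1142.3 - 1464.7 = -1831.0
Services: -657.4 - 171.8 + 417.0 + 609.5 = 197.3
Secondary income: -146.6 + 225.4 + 359.1 = 437.9
Current account = (-1831.0) + 197.3 + 437.9 = -1195.8
(Excluded from the current account — financial account: borrowing by resident firms from foreign banks 473.2, acquisition of a foreign subsidiary by a resident firm (outward FDI) 1168.1, inward foreign direct investment in the manufacturing sector 1189.1.)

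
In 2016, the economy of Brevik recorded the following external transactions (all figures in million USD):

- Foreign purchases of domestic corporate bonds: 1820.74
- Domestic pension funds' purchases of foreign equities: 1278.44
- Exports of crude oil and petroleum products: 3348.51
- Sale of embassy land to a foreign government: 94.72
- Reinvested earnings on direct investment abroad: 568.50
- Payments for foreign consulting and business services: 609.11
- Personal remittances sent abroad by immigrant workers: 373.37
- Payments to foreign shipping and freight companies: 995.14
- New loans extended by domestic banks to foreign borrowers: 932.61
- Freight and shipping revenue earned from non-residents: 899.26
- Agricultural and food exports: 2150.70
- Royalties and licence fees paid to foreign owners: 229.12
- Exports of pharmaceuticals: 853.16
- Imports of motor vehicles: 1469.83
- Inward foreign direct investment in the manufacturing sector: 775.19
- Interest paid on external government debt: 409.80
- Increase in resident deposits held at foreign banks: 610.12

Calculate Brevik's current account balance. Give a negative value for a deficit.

Goods: -1469.83 + 853.16 + 3348.51 + 2150.70 = 4882.54
Services: -609.11 + 899.26 - 995.14 - 229.12 = -934.11
Primary income: -409.80 + 568.50 = 158.70
Secondary income: -373.37
Current account = 4882.54 + (-934.11) + 158.70 + (-373.37) = 3733.76
(Excluded from the current account — financial account: foreign purchases of domestic corporate bonds 1820.74, domestic pension funds' purchases of foreign equities 1278.44, new loans extended by domestic banks to foreign borrowers 932.61, inward foreign direct investment in the manufacturing sector 775.19, increase in resident deposits held at foreign banks 610.12; capital account: sale of embassy land to a foreign government 94.72.)

3733.76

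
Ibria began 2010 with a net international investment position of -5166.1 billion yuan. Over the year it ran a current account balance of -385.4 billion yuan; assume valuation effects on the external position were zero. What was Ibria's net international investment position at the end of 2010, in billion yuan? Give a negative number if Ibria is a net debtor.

With no valuation effects, change in NIIP = current account = -385.4
End-of-year NIIP = -5166.1 + (-385.4) = -5551.5

-5551.5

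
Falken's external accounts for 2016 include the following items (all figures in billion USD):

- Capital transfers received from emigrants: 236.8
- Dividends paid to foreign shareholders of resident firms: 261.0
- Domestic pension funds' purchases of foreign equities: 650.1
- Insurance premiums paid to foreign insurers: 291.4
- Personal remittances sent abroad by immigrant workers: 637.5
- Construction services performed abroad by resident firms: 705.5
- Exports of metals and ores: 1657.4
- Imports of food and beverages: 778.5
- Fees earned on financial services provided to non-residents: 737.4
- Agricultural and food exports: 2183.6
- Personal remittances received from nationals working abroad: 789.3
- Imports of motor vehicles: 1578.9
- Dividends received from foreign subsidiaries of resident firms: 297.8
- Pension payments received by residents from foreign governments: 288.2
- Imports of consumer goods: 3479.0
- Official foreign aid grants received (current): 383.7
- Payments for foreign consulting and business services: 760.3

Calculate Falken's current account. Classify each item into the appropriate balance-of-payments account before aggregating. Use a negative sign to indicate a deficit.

Goods: -1578.9 + 2183.6 - 778.5 + 1657.4 - 3479.0 = -1995.4
Services: 705.5 + 737.4 - 291.4 - 760.3 = 391.2
Primary income: 297.8 - 261.0 = 36.8
Secondary income: 383.7 - 637.5 + 789.3 + 288.2 = 823.7
Current account = (-1995.4) + 391.2 + 36.8 + 823.7 = -743.7
(Excluded from the current account — capital account: capital transfers received from emigrants 236.8; financial account: domestic pension funds' purchases of foreign equities 650.1.)

-743.7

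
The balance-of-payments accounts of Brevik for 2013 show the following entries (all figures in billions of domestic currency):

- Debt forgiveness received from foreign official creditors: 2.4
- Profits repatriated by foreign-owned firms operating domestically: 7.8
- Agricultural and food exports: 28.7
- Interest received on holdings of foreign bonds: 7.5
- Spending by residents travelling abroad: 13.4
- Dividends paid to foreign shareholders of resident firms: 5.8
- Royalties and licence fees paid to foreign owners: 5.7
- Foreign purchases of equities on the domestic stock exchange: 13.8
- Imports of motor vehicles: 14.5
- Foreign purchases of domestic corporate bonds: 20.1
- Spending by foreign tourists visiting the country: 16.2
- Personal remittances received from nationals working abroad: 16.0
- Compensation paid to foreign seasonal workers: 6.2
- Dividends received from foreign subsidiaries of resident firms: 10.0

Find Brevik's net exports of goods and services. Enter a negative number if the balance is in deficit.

Goods: 28.7 - 14.5 = 14.2
Services: -13.4 - 5.7 + 16.2 = -2.9
Trade balance = 14.2 + (-2.9) = 11.3
(Excluded from the trade balance — capital account: debt forgiveness received from foreign official creditors 2.4; primary income: profits repatriated by foreign-owned firms operating domestically 7.8, interest received on holdings of foreign bonds 7.5, dividends paid to foreign shareholders of resident firms 5.8, compensation paid to foreign seasonal workers 6.2, dividends received from foreign subsidiaries of resident firms 10.0; financial account: foreign purchases of equities on the domestic stock exchange 13.8, foreign purchases of domestic corporate bonds 20.1; secondary income: personal remittances received from nationals working abroad 16.0.)

11.3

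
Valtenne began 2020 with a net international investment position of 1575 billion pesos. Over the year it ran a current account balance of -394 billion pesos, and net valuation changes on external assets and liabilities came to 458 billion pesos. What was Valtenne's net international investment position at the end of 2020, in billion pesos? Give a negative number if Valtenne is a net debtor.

1639

Change in NIIP = current account + net valuation change = -394 + 458 = 64
End-of-year NIIP = 1575 + 64 = 1639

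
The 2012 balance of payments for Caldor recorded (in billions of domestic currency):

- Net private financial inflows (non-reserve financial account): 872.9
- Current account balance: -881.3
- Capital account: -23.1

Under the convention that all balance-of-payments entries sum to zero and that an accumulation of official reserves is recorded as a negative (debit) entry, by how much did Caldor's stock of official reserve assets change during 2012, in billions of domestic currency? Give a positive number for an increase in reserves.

Official reserve transactions balance = -((-881.3) + (-23.1) + 872.9) = 31.5
An accumulation of reserves is recorded as a debit (negative entry), so the change in the stock of reserves is the negative of that balance.
Change in official reserves = -(31.5) = -31.5

-31.5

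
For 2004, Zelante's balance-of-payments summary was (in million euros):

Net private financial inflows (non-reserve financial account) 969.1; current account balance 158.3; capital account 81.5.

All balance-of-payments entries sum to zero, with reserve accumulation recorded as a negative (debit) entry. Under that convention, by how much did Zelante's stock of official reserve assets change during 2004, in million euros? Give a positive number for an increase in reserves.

1208.9

Official reserve transactions balance = -(158.3 + 81.5 + 969.1) = -1208.9
An accumulation of reserves is recorded as a debit (negative entry), so the change in the stock of reserves is the negative of that balance.
Change in official reserves = -(-1208.9) = 1208.9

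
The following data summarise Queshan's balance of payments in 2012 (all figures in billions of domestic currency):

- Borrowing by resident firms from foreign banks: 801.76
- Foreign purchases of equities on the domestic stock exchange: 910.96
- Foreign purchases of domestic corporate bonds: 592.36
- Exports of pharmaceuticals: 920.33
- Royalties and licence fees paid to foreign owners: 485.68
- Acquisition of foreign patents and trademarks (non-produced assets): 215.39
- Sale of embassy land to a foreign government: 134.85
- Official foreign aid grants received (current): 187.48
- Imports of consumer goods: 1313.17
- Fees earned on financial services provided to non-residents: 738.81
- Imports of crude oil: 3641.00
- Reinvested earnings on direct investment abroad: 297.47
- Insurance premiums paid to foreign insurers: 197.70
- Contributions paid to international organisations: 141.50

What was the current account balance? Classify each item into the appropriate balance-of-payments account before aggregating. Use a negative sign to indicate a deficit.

-3634.96

Goods: 920.33 - 1313.17 - 3641.00 = -4033.84
Services: 738.81 - 197.70 - 485.68 = 55.43
Primary income: 297.47
Secondary income: -141.50 + 187.48 = 45.98
Current account = (-4033.84) + 55.43 + 297.47 + 45.98 = -3634.96
(Excluded from the current account — financial account: borrowing by resident firms from foreign banks 801.76, foreign purchases of equities on the domestic stock exchange 910.96, foreign purchases of domestic corporate bonds 592.36; capital account: acquisition of foreign patents and trademarks (non-produced assets) 215.39, sale of embassy land to a foreign government 134.85.)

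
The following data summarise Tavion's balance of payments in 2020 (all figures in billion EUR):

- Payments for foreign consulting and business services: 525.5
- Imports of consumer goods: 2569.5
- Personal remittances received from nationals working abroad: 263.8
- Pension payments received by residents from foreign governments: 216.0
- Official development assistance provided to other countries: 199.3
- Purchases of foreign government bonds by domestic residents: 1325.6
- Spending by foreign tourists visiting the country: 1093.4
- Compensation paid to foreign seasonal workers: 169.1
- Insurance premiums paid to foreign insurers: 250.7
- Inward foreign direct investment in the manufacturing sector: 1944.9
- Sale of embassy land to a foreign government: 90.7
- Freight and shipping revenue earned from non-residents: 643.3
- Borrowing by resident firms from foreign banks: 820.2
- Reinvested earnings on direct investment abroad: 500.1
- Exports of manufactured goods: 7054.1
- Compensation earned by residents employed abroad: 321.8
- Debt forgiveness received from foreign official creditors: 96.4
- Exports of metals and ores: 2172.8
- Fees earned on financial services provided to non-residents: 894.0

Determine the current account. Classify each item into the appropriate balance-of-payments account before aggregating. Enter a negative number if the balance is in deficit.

Goods: 2172.8 + 7054.1 - 2569.5 = 6657.4
Services: -250.7 + 643.3 - 525.5 + 1093.4 + 894.0 = 1854.5
Primary income: 321.8 + 500.1 - 169.1 = 652.8
Secondary income: 263.8 + 216.0 - 199.3 = 280.5
Current account = 6657.4 + 1854.5 + 652.8 + 280.5 = 9445.2
(Excluded from the current account — financial account: purchases of foreign government bonds by domestic residents 1325.6, inward foreign direct investment in the manufacturing sector 1944.9, borrowing by resident firms from foreign banks 820.2; capital account: sale of embassy land to a foreign government 90.7, debt forgiveness received from foreign official creditors 96.4.)

9445.2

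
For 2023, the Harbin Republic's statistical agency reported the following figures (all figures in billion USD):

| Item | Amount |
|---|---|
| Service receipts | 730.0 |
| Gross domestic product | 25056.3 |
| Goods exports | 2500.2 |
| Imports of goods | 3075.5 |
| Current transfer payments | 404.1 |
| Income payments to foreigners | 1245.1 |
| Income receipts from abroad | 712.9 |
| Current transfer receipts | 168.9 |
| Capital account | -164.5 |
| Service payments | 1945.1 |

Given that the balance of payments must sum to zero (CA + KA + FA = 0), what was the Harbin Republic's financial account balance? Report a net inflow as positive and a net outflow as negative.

2722.3

Goods balance = 2500.2 - 3075.5 = -575.3
Services balance = 730.0 - 1945.1 = -1215.1
Trade balance (goods + services) = -575.3 + (-1215.1) = -1790.4
Net primary income = 712.9 - 1245.1 = -532.2
Net secondary income = 168.9 - 404.1 = -235.2
Current account = -1790.4 + (-532.2) + (-235.2) = -2557.8
Financial account = -(-2557.8 + (-164.5)) = 2722.3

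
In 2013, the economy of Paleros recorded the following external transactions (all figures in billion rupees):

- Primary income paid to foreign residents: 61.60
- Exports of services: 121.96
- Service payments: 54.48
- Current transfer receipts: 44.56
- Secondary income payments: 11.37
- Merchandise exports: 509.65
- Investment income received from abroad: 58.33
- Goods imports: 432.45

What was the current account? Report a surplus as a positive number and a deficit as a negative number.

174.60

Goods balance = 509.65 - 432.45 = 77.20
Services balance = 121.96 - 54.48 = 67.48
Trade balance (goods + services) = 77.20 + 67.48 = 144.68
Net primary income = 58.33 - 61.60 = -3.27
Net secondary income = 44.56 - 11.37 = 33.19
Current account = 144.68 + (-3.27) + 33.19 = 174.60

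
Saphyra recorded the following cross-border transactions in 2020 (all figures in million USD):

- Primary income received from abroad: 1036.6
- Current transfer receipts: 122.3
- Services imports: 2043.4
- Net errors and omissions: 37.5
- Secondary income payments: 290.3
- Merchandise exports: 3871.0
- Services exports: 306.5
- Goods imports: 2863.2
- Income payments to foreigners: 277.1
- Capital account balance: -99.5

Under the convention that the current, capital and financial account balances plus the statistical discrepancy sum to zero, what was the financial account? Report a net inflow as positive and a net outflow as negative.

199.6

Goods balance = 3871.0 - 2863.2 = 1007.8
Services balance = 306.5 - 2043.4 = -1736.9
Trade balance (goods + services) = 1007.8 + (-1736.9) = -729.1
Net primary income = 1036.6 - 277.1 = 759.5
Net secondary income = 122.3 - 290.3 = -168.0
Current account = -729.1 + 759.5 + (-168.0) = -137.6
Financial account = -(-137.6 + (-99.5) + 37.5) = 199.6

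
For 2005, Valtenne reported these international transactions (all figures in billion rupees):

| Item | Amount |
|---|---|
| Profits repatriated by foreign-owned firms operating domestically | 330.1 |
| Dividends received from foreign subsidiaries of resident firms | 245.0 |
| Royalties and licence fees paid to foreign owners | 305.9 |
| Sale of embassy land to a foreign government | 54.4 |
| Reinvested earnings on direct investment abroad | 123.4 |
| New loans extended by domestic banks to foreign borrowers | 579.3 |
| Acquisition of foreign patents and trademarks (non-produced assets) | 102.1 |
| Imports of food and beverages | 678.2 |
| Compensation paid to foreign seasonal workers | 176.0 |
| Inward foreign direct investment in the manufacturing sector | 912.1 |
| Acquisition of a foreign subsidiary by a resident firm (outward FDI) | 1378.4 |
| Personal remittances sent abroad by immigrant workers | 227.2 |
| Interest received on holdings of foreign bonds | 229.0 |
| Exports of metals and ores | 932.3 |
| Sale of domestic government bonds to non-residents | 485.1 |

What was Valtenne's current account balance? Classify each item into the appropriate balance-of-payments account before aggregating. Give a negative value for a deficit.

Goods: -678.2 + 932.3 = 254.1
Services: -305.9
Primary income: 229.0 - 176.0 - 330.1 + 123.4 + 245.0 = 91.3
Secondary income: -227.2
Current account = 254.1 + (-305.9) + 91.3 + (-227.2) = -187.7
(Excluded from the current account — capital account: sale of embassy land to a foreign government 54.4, acquisition of foreign patents and trademarks (non-produced assets) 102.1; financial account: new loans extended by domestic banks to foreign borrowers 579.3, inward foreign direct investment in the manufacturing sector 912.1, acquisition of a foreign subsidiary by a resident firm (outward FDI) 1378.4, sale of domestic government bonds to non-residents 485.1.)

-187.7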